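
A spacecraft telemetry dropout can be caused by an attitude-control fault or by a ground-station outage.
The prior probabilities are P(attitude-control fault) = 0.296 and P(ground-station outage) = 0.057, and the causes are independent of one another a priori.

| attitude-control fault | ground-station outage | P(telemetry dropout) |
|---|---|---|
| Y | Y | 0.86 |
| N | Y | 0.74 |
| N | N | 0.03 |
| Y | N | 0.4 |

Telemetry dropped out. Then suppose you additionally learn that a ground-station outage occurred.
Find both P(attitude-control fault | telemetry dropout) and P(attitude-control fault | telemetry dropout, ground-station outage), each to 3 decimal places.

By total probability over the 4 (attitude-control fault, ground-station outage) configurations:
  P(telemetry dropout) = 0.03*0.704*0.943 + 0.74*0.704*0.057 + 0.4*0.296*0.943 + 0.86*0.296*0.057
        = 0.019916 + 0.029695 + 0.111651 + 0.014510 = 0.175772
Keeping only the attitude-control fault-present terms gives 0.126161, so
  P(attitude-control fault | telemetry dropout) = 0.126161 / 0.175772 ≈ 0.718

Now also conditioning on ground-station outage=true:
P(telemetry dropout | ground-station outage) = 0.74*0.704 + 0.86*0.296 = 0.520960 + 0.254560 = 0.775520
Of this, 0.254560 comes from 0.86*0.296 (the attitude-control fault=true cases).
So P(attitude-control fault | telemetry dropout, ground-station outage) = 0.254560/0.775520 ≈ 0.328.
The drop from 0.718 to 0.328 is the explaining-away (discounting) effect.

P(attitude-control fault | telemetry dropout) ≈ 0.718; P(attitude-control fault | telemetry dropout, ground-station outage) ≈ 0.328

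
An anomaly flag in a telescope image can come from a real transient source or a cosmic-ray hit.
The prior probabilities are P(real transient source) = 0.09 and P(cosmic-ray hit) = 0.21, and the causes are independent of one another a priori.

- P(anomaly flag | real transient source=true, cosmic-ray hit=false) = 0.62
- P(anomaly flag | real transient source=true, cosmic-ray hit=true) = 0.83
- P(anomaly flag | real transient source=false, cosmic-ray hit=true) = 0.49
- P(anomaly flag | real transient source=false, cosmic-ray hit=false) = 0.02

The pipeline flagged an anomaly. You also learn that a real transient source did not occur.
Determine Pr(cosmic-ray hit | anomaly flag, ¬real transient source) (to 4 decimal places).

Numerator (weight on configurations with cosmic-ray hit): 0.49·0.21 = 0.102900
Denominator P(anomaly flag | ¬real transient source): 0.02·0.79 + 0.49·0.21 = 0.118700
P(cosmic-ray hit | anomaly flag, ¬real transient source) = 0.102900/0.118700 ≈ 0.8669

Pr(cosmic-ray hit | anomaly flag, ¬real transient source) ≈ 0.8669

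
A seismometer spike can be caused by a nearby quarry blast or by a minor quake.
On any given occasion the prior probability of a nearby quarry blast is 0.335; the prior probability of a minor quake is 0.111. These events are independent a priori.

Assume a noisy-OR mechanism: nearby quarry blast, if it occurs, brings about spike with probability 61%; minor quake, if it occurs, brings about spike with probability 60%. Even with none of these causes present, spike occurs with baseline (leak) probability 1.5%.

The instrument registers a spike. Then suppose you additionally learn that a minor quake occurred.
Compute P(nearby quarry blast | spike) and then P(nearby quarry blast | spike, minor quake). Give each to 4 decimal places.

P(nearby quarry blast | spike) ≈ 0.8004; P(nearby quarry blast | spike, minor quake) ≈ 0.4130

Under noisy-OR, P(spike | causes) = 1 − (1−0.015)·∏(1−qᵢ) over the active causes.
For the numerator, keep only nearby quarry blast=true terms: 0.183409 + 0.031471 = 0.214880
The normalizing constant is 0.015·0.665·0.889 + 0.606·0.665·0.111 + 0.61585·0.335·0.889 + 0.84634·0.335·0.111 = 0.268480
Posterior = 0.214880 / 0.268480 ≈ 0.8004

With the extra evidence:
By total probability over both values of nearby quarry blast:
  P(spike | minor quake) = 0.606·0.665 + 0.84634·0.335
        = 0.402990 + 0.283524 = 0.686514
Keeping only the nearby quarry blast-present terms gives 0.283524, so
  P(nearby quarry blast | spike, minor quake) = 0.283524 / 0.686514 ≈ 0.4130
— minor quake explains away the evidence for nearby quarry blast.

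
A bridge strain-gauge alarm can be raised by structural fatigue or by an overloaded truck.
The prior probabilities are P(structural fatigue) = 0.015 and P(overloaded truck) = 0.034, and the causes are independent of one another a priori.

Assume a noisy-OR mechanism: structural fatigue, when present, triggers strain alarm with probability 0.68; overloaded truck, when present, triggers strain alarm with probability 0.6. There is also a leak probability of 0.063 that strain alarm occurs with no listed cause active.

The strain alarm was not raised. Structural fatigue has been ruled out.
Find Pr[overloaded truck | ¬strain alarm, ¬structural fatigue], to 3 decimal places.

Under noisy-OR, P(strain alarm | causes) = 1 − (1−0.063)·∏(1−qᵢ) over the active causes.
Enumerate both values of overloaded truck and weight by the priors:
  P(¬strain alarm | ¬structural fatigue) = 0.937·0.966 + 0.3748·0.034
        = 0.905142 + 0.012743 = 0.917885
The terms with overloaded truck present sum to 0.012743, so
  P(overloaded truck | ¬strain alarm, ¬structural fatigue) = 0.012743 / 0.917885 ≈ 0.014

Pr[overloaded truck | ¬strain alarm, ¬structural fatigue] ≈ 0.014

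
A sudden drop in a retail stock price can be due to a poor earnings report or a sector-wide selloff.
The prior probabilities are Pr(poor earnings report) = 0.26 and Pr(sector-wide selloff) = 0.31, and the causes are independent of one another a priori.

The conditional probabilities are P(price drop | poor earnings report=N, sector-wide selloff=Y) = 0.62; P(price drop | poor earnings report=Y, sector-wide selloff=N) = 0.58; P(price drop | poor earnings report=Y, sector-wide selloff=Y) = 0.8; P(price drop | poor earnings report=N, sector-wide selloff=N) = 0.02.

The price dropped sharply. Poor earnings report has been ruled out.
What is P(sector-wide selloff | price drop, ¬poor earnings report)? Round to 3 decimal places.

P(sector-wide selloff | price drop, ¬poor earnings report) ≈ 0.933

For the numerator, keep only sector-wide selloff=true terms: 0.62*0.31 = 0.192200
The normalizing constant is 0.02*0.69 + 0.62*0.31 = 0.206000
P(sector-wide selloff | price drop, ¬poor earnings report) = 0.192200/0.206000 ≈ 0.933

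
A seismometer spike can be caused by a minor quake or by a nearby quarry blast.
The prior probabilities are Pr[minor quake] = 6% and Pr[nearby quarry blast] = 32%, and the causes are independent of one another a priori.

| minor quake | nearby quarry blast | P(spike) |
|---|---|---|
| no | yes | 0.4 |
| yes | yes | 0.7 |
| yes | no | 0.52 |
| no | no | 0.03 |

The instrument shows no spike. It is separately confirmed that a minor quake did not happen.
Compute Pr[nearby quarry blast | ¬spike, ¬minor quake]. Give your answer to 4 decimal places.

For the numerator, keep only nearby quarry blast=true terms: 0.6·0.32 = 0.192000
The normalizing constant is 0.97·0.68 + 0.6·0.32 = 0.851600
P(nearby quarry blast | ¬spike, ¬minor quake) = 0.192000/0.851600 ≈ 0.2255

Pr[nearby quarry blast | ¬spike, ¬minor quake] ≈ 0.2255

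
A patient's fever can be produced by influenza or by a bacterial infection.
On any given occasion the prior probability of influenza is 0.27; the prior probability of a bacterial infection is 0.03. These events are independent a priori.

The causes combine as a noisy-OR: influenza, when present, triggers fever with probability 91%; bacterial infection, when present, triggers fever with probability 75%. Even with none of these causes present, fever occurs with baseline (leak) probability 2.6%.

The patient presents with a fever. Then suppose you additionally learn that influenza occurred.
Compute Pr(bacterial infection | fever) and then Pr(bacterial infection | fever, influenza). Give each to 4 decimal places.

Pr(bacterial infection | fever) ≈ 0.0869; Pr(bacterial infection | fever, influenza) ≈ 0.0321

Under noisy-OR, P(fever | causes) = 1 − (1−0.026)·∏(1−qᵢ) over the active causes.
By total probability over the 4 (influenza, bacterial infection) configurations:
  P(fever) = 0.026×0.73×0.97 + 0.7565×0.73×0.03 + 0.91234×0.27×0.97 + 0.978085×0.27×0.03
        = 0.018411 + 0.016567 + 0.238942 + 0.007922 = 0.281842
Keeping only the bacterial infection-present terms gives 0.024489, so
  P(bacterial infection | fever) = 0.024489 / 0.281842 ≈ 0.0869

With the extra evidence:
For the numerator, keep only bacterial infection=true terms: 0.978085×0.03 = 0.029343
Denominator P(fever | influenza): 0.91234×0.97 + 0.978085×0.03 = 0.914313
P(bacterial infection | fever, influenza) = 0.029343/0.914313 ≈ 0.0321
The drop from 0.0869 to 0.0321 is the explaining-away (discounting) effect.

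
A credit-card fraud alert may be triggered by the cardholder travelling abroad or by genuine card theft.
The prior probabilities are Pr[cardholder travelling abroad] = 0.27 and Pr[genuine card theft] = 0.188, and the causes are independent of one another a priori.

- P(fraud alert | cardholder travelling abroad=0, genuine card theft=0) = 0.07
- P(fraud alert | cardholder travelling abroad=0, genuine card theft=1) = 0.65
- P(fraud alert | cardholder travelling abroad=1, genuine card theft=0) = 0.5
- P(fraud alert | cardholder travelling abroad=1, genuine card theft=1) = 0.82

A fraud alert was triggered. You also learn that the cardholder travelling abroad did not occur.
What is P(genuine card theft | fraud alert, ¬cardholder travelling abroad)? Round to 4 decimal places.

P(genuine card theft | fraud alert, ¬cardholder travelling abroad) ≈ 0.6825

Weight on genuine card theft=true, given the evidence: 0.65×0.188 = 0.122200
Normalizer over all consistent configurations: 0.07×0.812 + 0.65×0.188 = 0.179040
Posterior = 0.122200 / 0.179040 ≈ 0.6825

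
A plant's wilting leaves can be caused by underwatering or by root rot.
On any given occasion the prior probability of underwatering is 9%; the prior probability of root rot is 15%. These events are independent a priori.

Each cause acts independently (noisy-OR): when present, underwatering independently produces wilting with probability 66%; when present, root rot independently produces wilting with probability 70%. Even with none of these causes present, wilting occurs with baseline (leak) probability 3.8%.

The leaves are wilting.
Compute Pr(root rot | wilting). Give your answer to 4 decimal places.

Under noisy-OR, P(wilting | causes) = 1 − (1−0.038)·∏(1−qᵢ) over the active causes.
Sum P(wilting|·) weighted by the priors over the 4 (underwatering, root rot) configurations:
  P(wilting) = 0.038×0.91×0.85 + 0.7114×0.91×0.15 + 0.67292×0.09×0.85 + 0.901876×0.09×0.15
        = 0.029393 + 0.097106 + 0.051478 + 0.012175 = 0.190152
The terms with root rot present sum to 0.109281, so
  P(root rot | wilting) = 0.109281 / 0.190152 ≈ 0.5747

Pr(root rot | wilting) ≈ 0.5747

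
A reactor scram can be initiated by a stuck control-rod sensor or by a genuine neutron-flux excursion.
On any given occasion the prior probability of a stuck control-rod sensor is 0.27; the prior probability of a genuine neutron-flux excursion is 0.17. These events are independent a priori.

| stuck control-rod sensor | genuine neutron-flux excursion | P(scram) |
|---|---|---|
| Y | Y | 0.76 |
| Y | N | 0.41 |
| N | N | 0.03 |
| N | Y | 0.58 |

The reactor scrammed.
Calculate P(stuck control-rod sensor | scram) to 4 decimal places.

For the numerator, keep only stuck control-rod sensor=true terms: 0.091881 + 0.034884 = 0.126765
Normalizer over all consistent configurations: 0.03·0.73·0.83 + 0.58·0.73·0.17 + 0.41·0.27·0.83 + 0.76·0.27·0.17 = 0.216920
Posterior = 0.126765 / 0.216920 ≈ 0.5844

P(stuck control-rod sensor | scram) ≈ 0.5844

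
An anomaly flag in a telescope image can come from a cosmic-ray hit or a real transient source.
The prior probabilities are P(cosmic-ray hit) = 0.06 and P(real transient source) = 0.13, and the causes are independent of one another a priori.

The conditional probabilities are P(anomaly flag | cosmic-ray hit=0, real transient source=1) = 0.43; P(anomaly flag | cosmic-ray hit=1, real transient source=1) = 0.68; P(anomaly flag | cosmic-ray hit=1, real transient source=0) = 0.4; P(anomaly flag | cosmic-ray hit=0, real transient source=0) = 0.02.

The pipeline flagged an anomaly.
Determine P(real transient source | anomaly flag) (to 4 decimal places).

P(real transient source | anomaly flag) ≈ 0.6084

Numerator (weight on configurations with real transient source): 0.052546 + 0.005304 = 0.057850
Normalizer over all consistent configurations: 0.02·0.94·0.87 + 0.43·0.94·0.13 + 0.4·0.06·0.87 + 0.68·0.06·0.13 = 0.095086
P(real transient source | anomaly flag) = 0.057850/0.095086 ≈ 0.6084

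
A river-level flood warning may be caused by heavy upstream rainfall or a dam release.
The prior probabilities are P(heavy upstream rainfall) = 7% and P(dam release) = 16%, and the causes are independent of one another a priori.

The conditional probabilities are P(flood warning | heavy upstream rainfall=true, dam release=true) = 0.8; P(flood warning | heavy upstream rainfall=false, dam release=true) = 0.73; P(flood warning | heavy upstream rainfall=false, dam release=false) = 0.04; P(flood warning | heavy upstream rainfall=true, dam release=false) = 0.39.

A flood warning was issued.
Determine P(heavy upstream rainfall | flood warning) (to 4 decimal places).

P(heavy upstream rainfall | flood warning) ≈ 0.1857

Sum P(flood warning|·) weighted by the priors over the 4 (heavy upstream rainfall, dam release) configurations:
  P(flood warning) = 0.04*0.93*0.84 + 0.73*0.93*0.16 + 0.39*0.07*0.84 + 0.8*0.07*0.16
        = 0.031248 + 0.108624 + 0.022932 + 0.008960 = 0.171764
Configurations with heavy upstream rainfall contribute 0.031892, so
  P(heavy upstream rainfall | flood warning) = 0.031892 / 0.171764 ≈ 0.1857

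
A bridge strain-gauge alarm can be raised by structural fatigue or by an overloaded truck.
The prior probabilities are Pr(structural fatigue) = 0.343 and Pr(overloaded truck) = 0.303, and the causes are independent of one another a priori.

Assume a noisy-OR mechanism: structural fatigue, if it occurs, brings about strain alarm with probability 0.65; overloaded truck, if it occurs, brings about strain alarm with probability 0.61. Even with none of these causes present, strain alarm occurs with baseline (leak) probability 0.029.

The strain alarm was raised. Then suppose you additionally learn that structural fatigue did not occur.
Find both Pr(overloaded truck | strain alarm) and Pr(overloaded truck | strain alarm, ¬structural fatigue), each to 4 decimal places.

Pr(overloaded truck | strain alarm) ≈ 0.5555; Pr(overloaded truck | strain alarm, ¬structural fatigue) ≈ 0.9030

Under noisy-OR, P(strain alarm | causes) = 1 − (1−0.029)·∏(1−qᵢ) over the active causes.
P(strain alarm) = 0.029*0.657*0.697 + 0.62131*0.657*0.303 + 0.66015*0.343*0.697 + 0.867459*0.343*0.303 = 0.013280 + 0.123685 + 0.157823 + 0.090154 = 0.384942
Restricting to configurations with overloaded truck present: 0.123685 + 0.090154 = 0.213839.
So P(overloaded truck | strain alarm) = 0.213839/0.384942 ≈ 0.5555.

Now also conditioning on structural fatigue≠true:
By total probability over both values of overloaded truck:
  P(strain alarm | ¬structural fatigue) = 0.029×0.697 + 0.62131×0.303
        = 0.020213 + 0.188257 = 0.208470
The terms with overloaded truck present sum to 0.188257, so
  P(overloaded truck | strain alarm, ¬structural fatigue) = 0.188257 / 0.208470 ≈ 0.9030
With structural fatigue excluded, overloaded truck must carry more of the explanatory weight for the strain alarm.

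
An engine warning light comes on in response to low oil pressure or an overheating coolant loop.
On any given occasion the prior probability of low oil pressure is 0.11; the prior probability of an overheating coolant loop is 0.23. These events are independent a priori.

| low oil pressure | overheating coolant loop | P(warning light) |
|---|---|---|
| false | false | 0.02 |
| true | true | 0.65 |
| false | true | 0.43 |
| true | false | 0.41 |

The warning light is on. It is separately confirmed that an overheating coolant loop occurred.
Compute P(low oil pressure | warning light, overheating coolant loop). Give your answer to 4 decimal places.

P(low oil pressure | warning light, overheating coolant loop) ≈ 0.1574

P(warning light | overheating coolant loop) = 0.43×0.89 + 0.65×0.11 = 0.382700 + 0.071500 = 0.454200
Restricting to configurations with low oil pressure present: 0.65×0.11 = 0.071500.
So P(low oil pressure | warning light, overheating coolant loop) = 0.071500/0.454200 ≈ 0.1574.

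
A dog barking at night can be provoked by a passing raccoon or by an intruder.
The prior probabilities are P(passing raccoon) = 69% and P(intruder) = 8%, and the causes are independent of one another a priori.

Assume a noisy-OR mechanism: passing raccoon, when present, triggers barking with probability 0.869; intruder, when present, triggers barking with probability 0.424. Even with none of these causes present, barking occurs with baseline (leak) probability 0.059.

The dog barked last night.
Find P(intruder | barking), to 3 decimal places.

Under noisy-OR, P(barking | causes) = 1 − (1−0.059)·∏(1−qᵢ) over the active causes.
P(barking) = 0.059×0.31×0.92 + 0.457984×0.31×0.08 + 0.876729×0.69×0.92 + 0.928996×0.69×0.08 = 0.016827 + 0.011358 + 0.556548 + 0.051281 = 0.636014
Restricting to configurations with intruder present: 0.011358 + 0.051281 = 0.062639.
P(intruder | barking) = 0.062639 / 0.636014 ≈ 0.098

P(intruder | barking) ≈ 0.098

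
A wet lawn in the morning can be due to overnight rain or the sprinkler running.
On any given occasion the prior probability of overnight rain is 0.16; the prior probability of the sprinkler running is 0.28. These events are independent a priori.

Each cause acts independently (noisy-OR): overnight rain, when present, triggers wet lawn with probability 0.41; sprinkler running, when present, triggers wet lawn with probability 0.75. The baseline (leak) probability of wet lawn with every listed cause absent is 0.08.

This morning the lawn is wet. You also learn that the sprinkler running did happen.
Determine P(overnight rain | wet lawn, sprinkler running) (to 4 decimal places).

Under noisy-OR, P(wet lawn | causes) = 1 − (1−0.08)·∏(1−qᵢ) over the active causes.
P(wet lawn | sprinkler running) = 0.77·0.84 + 0.8643·0.16 = 0.646800 + 0.138288 = 0.785088
The overnight rain-present share is 0.8643·0.16 = 0.138288.
Hence the posterior is 0.138288/0.785088 ≈ 0.1761.

P(overnight rain | wet lawn, sprinkler running) ≈ 0.1761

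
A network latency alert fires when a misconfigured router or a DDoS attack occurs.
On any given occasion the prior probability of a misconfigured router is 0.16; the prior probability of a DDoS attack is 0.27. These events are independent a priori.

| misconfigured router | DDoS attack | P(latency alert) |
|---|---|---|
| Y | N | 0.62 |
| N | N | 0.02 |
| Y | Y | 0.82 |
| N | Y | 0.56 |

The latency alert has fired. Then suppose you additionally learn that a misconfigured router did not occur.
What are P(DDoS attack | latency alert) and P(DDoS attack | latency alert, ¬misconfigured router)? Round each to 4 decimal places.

P(DDoS attack | latency alert) ≈ 0.6573; P(DDoS attack | latency alert, ¬misconfigured router) ≈ 0.9119

P(latency alert) = 0.02·0.84·0.73 + 0.56·0.84·0.27 + 0.62·0.16·0.73 + 0.82·0.16·0.27 = 0.012264 + 0.127008 + 0.072416 + 0.035424 = 0.247112
The DDoS attack-present share is 0.127008 + 0.035424 = 0.162432.
Hence the posterior is 0.162432/0.247112 ≈ 0.6573.

Now condition on the additional information:
Enumerate both values of DDoS attack and weight by the priors:
  P(latency alert | ¬misconfigured router) = 0.02×0.73 + 0.56×0.27
        = 0.014600 + 0.151200 = 0.165800
Keeping only the DDoS attack-present terms gives 0.151200, so
  P(DDoS attack | latency alert, ¬misconfigured router) = 0.151200 / 0.165800 ≈ 0.9119
Ruling out misconfigured router raises the posterior on DDoS attack — the flip side of explaining away.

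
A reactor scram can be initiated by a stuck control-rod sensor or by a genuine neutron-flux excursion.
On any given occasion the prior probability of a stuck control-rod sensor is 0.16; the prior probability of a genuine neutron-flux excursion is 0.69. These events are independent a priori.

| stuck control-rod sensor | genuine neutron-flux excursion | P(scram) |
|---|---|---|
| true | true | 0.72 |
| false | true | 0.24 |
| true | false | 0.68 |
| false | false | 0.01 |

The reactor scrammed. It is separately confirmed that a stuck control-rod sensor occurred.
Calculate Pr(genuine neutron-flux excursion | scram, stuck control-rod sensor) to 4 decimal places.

Pr(genuine neutron-flux excursion | scram, stuck control-rod sensor) ≈ 0.7021

By total probability over both values of genuine neutron-flux excursion:
  P(scram | stuck control-rod sensor) = 0.68*0.31 + 0.72*0.69
        = 0.210800 + 0.496800 = 0.707600
Configurations with genuine neutron-flux excursion contribute 0.496800, so
  P(genuine neutron-flux excursion | scram, stuck control-rod sensor) = 0.496800 / 0.707600 ≈ 0.7021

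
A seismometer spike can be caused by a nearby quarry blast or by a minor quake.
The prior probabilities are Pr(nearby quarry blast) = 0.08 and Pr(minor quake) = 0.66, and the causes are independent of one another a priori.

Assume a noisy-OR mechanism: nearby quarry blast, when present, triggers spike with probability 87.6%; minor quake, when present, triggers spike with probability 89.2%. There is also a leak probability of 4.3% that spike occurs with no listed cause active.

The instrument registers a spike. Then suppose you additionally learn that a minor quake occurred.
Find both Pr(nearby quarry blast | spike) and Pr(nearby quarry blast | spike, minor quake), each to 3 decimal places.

Under noisy-OR, P(spike | causes) = 1 − (1−0.043)·∏(1−qᵢ) over the active causes.
For the numerator, keep only nearby quarry blast=true terms: 0.023972 + 0.052123 = 0.076095
Normalizer over all consistent configurations: 0.043×0.92×0.34 + 0.896644×0.92×0.66 + 0.881332×0.08×0.34 + 0.987184×0.08×0.66 = 0.633987
P(nearby quarry blast | spike) = 0.076095/0.633987 ≈ 0.120

With the extra evidence:
P(spike | minor quake) = 0.896644·0.92 + 0.987184·0.08 = 0.824912 + 0.078975 = 0.903887
Of this, 0.078975 comes from 0.987184·0.08 (the nearby quarry blast=true cases).
Hence the posterior is 0.078975/0.903887 ≈ 0.087.

Pr(nearby quarry blast | spike) ≈ 0.120; Pr(nearby quarry blast | spike, minor quake) ≈ 0.087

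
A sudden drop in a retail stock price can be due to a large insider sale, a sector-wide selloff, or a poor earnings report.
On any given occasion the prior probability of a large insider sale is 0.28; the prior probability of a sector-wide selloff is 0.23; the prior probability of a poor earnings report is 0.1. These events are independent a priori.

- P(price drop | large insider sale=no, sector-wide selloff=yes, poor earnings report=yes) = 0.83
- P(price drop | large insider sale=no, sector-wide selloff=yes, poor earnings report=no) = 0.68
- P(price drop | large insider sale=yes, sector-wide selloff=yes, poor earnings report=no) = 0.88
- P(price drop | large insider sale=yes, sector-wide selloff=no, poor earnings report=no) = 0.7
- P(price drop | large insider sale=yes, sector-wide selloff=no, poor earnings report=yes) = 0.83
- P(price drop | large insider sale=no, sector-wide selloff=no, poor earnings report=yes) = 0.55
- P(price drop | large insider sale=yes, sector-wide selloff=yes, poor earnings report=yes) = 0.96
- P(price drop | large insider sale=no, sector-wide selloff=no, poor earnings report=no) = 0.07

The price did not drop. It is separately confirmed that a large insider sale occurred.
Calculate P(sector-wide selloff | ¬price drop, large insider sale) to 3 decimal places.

P(sector-wide selloff | ¬price drop, large insider sale) ≈ 0.104

Enumerate the 4 (sector-wide selloff, poor earnings report) configurations and weight by the priors:
  P(¬price drop | large insider sale) = 0.3*0.77*0.9 + 0.17*0.77*0.1 + 0.12*0.23*0.9 + 0.04*0.23*0.1
        = 0.207900 + 0.013090 + 0.024840 + 0.000920 = 0.246750
Configurations with sector-wide selloff contribute 0.025760, so
  P(sector-wide selloff | ¬price drop, large insider sale) = 0.025760 / 0.246750 ≈ 0.104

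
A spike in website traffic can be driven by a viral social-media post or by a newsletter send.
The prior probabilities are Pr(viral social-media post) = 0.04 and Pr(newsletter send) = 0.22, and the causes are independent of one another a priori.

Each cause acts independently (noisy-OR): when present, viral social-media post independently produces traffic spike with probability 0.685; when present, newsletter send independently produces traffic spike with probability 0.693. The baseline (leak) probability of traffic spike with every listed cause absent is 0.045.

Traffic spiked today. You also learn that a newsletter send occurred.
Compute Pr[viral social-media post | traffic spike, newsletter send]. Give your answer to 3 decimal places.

Pr[viral social-media post | traffic spike, newsletter send] ≈ 0.051

Under noisy-OR, P(traffic spike | causes) = 1 − (1−0.045)·∏(1−qᵢ) over the active causes.
P(traffic spike | newsletter send) = 0.706815×0.96 + 0.907647×0.04 = 0.678542 + 0.036306 = 0.714848
Restricting to configurations with viral social-media post present: 0.907647×0.04 = 0.036306.
P(viral social-media post | traffic spike, newsletter send) = 0.036306 / 0.714848 ≈ 0.051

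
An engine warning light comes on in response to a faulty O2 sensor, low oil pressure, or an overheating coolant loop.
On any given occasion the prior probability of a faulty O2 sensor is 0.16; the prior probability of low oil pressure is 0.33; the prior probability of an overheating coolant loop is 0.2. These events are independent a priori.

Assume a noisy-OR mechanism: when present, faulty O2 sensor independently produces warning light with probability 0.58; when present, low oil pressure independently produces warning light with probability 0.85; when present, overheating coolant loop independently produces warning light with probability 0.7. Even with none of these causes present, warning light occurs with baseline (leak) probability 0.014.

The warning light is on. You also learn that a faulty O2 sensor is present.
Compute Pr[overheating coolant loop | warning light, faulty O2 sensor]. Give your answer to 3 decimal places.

Pr[overheating coolant loop | warning light, faulty O2 sensor] ≈ 0.245

Under noisy-OR, P(warning light | causes) = 1 − (1−0.014)·∏(1−qᵢ) over the active causes.
P(warning light | faulty O2 sensor) = 0.58588·0.67·0.8 + 0.875764·0.67·0.2 + 0.937882·0.33·0.8 + 0.981365·0.33·0.2 = 0.314032 + 0.117352 + 0.247601 + 0.064770 = 0.743755
Of this, 0.182122 comes from 0.117352 + 0.064770 (the overheating coolant loop=true cases).
P(overheating coolant loop | warning light, faulty O2 sensor) = 0.182122 / 0.743755 ≈ 0.245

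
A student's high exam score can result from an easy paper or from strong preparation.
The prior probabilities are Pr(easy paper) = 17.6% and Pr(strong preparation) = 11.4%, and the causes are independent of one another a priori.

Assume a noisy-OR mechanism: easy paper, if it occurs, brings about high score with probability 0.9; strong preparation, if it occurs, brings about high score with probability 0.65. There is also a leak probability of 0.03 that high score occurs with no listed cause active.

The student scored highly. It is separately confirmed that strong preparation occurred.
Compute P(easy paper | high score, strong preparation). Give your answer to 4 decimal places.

Under noisy-OR, P(high score | causes) = 1 − (1−0.03)·∏(1−qᵢ) over the active causes.
For the numerator, keep only easy paper=true terms: 0.96605·0.176 = 0.170025
Denominator P(high score | strong preparation): 0.6605·0.824 + 0.96605·0.176 = 0.714277
Posterior = 0.170025 / 0.714277 ≈ 0.2380

P(easy paper | high score, strong preparation) ≈ 0.2380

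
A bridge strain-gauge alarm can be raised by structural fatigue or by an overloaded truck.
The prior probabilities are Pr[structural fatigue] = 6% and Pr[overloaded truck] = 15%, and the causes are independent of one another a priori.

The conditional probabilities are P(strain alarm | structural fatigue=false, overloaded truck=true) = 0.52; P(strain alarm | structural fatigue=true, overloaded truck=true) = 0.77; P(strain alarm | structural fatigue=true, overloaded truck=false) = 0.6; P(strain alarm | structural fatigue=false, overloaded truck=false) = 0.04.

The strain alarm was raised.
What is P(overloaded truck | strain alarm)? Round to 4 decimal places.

Sum P(strain alarm|·) weighted by the priors over the 4 (structural fatigue, overloaded truck) configurations:
  P(strain alarm) = 0.04*0.94*0.85 + 0.52*0.94*0.15 + 0.6*0.06*0.85 + 0.77*0.06*0.15
        = 0.031960 + 0.073320 + 0.030600 + 0.006930 = 0.142810
Configurations with overloaded truck contribute 0.080250, so
  P(overloaded truck | strain alarm) = 0.080250 / 0.142810 ≈ 0.5619

P(overloaded truck | strain alarm) ≈ 0.5619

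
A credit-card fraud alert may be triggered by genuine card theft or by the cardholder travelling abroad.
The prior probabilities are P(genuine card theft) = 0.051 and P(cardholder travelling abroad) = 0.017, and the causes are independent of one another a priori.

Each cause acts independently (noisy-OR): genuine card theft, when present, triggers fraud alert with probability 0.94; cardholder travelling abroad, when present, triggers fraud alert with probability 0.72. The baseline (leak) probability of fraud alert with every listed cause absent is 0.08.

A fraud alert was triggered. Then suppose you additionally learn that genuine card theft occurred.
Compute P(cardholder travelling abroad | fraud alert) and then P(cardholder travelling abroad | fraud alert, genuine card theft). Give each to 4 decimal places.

Under noisy-OR, P(fraud alert | causes) = 1 − (1−0.08)·∏(1−qᵢ) over the active causes.
Weight on cardholder travelling abroad=true, given the evidence: 0.011977 + 0.000854 = 0.012831
The normalizing constant is 0.08·0.949·0.983 + 0.7424·0.949·0.017 + 0.9448·0.051·0.983 + 0.984544·0.051·0.017 = 0.134826
Posterior = 0.012831 / 0.134826 ≈ 0.0952

Now condition on the additional information:
Numerator (weight on configurations with cardholder travelling abroad): 0.984544*0.017 = 0.016737
Normalizer over all consistent configurations: 0.9448*0.983 + 0.984544*0.017 = 0.945475
Posterior = 0.016737 / 0.945475 ≈ 0.0177
Conditioning on genuine card theft lowers the posterior on cardholder travelling abroad: the classic explaining-away effect in a common-effect structure.

P(cardholder travelling abroad | fraud alert) ≈ 0.0952; P(cardholder travelling abroad | fraud alert, genuine card theft) ≈ 0.0177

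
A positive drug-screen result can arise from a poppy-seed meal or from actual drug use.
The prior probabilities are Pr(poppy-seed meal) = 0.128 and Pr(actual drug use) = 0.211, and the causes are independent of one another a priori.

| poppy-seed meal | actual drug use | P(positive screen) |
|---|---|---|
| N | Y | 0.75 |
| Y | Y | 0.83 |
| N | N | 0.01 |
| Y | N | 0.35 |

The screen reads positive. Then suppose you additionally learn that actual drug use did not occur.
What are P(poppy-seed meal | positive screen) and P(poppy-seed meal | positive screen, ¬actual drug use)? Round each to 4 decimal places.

P(poppy-seed meal | positive screen) ≈ 0.2851; P(poppy-seed meal | positive screen, ¬actual drug use) ≈ 0.8371

P(positive screen) = 0.01*0.872*0.789 + 0.75*0.872*0.211 + 0.35*0.128*0.789 + 0.83*0.128*0.211 = 0.006880 + 0.137994 + 0.035347 + 0.022417 = 0.202638
Of this, 0.057764 comes from 0.035347 + 0.022417 (the poppy-seed meal=true cases).
So P(poppy-seed meal | positive screen) = 0.057764/0.202638 ≈ 0.2851.

With the extra evidence:
Sum P(positive screen|·) weighted by the priors over both values of poppy-seed meal:
  P(positive screen | ¬actual drug use) = 0.01×0.872 + 0.35×0.128
        = 0.008720 + 0.044800 = 0.053520
Configurations with poppy-seed meal contribute 0.044800, so
  P(poppy-seed meal | positive screen, ¬actual drug use) = 0.044800 / 0.053520 ≈ 0.8371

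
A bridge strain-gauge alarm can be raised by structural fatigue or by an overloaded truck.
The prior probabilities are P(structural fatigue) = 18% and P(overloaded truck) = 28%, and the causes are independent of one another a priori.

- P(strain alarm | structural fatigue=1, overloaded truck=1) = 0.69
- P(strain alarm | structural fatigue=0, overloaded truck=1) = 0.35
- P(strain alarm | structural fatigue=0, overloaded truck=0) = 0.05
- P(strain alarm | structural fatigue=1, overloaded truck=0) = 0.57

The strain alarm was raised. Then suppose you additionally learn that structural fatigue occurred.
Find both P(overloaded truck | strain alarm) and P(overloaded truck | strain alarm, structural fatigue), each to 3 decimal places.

By total probability over the 4 (structural fatigue, overloaded truck) configurations:
  P(strain alarm) = 0.05*0.82*0.72 + 0.35*0.82*0.28 + 0.57*0.18*0.72 + 0.69*0.18*0.28
        = 0.029520 + 0.080360 + 0.073872 + 0.034776 = 0.218528
Keeping only the overloaded truck-present terms gives 0.115136, so
  P(overloaded truck | strain alarm) = 0.115136 / 0.218528 ≈ 0.527

Now condition on the additional information:
P(strain alarm | structural fatigue) = 0.57×0.72 + 0.69×0.28 = 0.410400 + 0.193200 = 0.603600
The overloaded truck-present share is 0.69×0.28 = 0.193200.
Hence the posterior is 0.193200/0.603600 ≈ 0.320.
Conditioning on structural fatigue lowers the posterior on overloaded truck: the classic explaining-away effect in a common-effect structure.

P(overloaded truck | strain alarm) ≈ 0.527; P(overloaded truck | strain alarm, structural fatigue) ≈ 0.320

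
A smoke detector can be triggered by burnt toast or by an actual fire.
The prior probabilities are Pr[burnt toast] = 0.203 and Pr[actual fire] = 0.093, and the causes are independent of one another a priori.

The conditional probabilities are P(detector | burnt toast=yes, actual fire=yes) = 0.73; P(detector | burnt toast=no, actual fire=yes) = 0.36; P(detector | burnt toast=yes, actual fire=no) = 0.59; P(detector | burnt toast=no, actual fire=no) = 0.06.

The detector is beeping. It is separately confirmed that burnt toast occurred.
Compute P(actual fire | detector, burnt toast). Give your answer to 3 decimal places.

P(actual fire | detector, burnt toast) ≈ 0.113

For the numerator, keep only actual fire=true terms: 0.73*0.093 = 0.067890
The normalizing constant is 0.59*0.907 + 0.73*0.093 = 0.603020
Posterior = 0.067890 / 0.603020 ≈ 0.113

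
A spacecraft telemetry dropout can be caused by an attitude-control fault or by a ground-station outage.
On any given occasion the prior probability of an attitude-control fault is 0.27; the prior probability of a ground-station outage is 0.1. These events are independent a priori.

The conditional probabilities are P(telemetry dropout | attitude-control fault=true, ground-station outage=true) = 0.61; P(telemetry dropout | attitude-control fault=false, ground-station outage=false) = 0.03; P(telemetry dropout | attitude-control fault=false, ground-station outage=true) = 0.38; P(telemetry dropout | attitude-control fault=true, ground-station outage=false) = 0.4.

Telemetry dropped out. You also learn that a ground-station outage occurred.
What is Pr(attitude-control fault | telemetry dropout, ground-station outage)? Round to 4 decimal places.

P(telemetry dropout | ground-station outage) = 0.38×0.73 + 0.61×0.27 = 0.277400 + 0.164700 = 0.442100
The attitude-control fault-present share is 0.61×0.27 = 0.164700.
Hence the posterior is 0.164700/0.442100 ≈ 0.3725.

Pr(attitude-control fault | telemetry dropout, ground-station outage) ≈ 0.3725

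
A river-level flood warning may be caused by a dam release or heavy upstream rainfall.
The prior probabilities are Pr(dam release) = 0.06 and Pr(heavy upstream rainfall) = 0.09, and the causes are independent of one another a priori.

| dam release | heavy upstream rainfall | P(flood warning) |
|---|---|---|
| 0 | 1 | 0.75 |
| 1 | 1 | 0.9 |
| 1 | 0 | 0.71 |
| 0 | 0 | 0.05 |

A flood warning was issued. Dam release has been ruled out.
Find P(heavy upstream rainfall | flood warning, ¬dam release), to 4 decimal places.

P(heavy upstream rainfall | flood warning, ¬dam release) ≈ 0.5973

P(flood warning | ¬dam release) = 0.05×0.91 + 0.75×0.09 = 0.045500 + 0.067500 = 0.113000
Of this, 0.067500 comes from 0.75×0.09 (the heavy upstream rainfall=true cases).
P(heavy upstream rainfall | flood warning, ¬dam release) = 0.067500 / 0.113000 ≈ 0.5973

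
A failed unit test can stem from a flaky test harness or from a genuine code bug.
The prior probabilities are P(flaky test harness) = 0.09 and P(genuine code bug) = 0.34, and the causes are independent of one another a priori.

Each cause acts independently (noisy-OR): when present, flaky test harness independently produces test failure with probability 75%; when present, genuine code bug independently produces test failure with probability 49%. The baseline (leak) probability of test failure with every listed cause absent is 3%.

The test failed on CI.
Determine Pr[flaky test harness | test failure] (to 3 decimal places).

Under noisy-OR, P(test failure | causes) = 1 − (1−0.03)·∏(1−qᵢ) over the active causes.
Enumerate the 4 (flaky test harness, genuine code bug) configurations and weight by the priors:
  P(test failure) = 0.03×0.91×0.66 + 0.5053×0.91×0.34 + 0.7575×0.09×0.66 + 0.876325×0.09×0.34
        = 0.018018 + 0.156340 + 0.044996 + 0.026816 = 0.246170
Keeping only the flaky test harness-present terms gives 0.071812, so
  P(flaky test harness | test failure) = 0.071812 / 0.246170 ≈ 0.292

Pr[flaky test harness | test failure] ≈ 0.292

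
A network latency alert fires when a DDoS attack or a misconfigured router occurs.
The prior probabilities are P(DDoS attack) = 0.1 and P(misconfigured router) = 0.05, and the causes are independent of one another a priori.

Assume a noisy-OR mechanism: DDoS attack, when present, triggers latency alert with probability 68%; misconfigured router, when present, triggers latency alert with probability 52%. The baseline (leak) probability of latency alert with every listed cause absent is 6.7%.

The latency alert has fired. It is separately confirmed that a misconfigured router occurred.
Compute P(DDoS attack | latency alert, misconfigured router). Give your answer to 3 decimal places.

P(DDoS attack | latency alert, misconfigured router) ≈ 0.147

Under noisy-OR, P(latency alert | causes) = 1 − (1−0.067)·∏(1−qᵢ) over the active causes.
For the numerator, keep only DDoS attack=true terms: 0.856691·0.1 = 0.085669
Normalizer over all consistent configurations: 0.55216·0.9 + 0.856691·0.1 = 0.582613
P(DDoS attack | latency alert, misconfigured router) = 0.085669/0.582613 ≈ 0.147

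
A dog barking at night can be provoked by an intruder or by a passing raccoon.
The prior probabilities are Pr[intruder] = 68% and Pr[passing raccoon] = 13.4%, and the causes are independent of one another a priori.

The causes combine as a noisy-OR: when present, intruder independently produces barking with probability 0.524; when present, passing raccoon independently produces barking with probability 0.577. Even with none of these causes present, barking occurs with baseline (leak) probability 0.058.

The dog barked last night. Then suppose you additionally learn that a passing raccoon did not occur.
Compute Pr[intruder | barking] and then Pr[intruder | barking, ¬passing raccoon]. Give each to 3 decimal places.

Under noisy-OR, P(barking | causes) = 1 − (1−0.058)·∏(1−qᵢ) over the active causes.
P(barking) = 0.058·0.32·0.866 + 0.601534·0.32·0.134 + 0.551608·0.68·0.866 + 0.81033·0.68·0.134 = 0.016073 + 0.025794 + 0.324831 + 0.073837 = 0.440535
Restricting to configurations with intruder present: 0.324831 + 0.073837 = 0.398668.
So P(intruder | barking) = 0.398668/0.440535 ≈ 0.905.

Now condition on the additional information:
P(barking | ¬passing raccoon) = 0.058·0.32 + 0.551608·0.68 = 0.018560 + 0.375093 = 0.393653
Restricting to configurations with intruder present: 0.551608·0.68 = 0.375093.
P(intruder | barking, ¬passing raccoon) = 0.375093 / 0.393653 ≈ 0.953
With passing raccoon excluded, intruder must carry more of the explanatory weight for the barking.

Pr[intruder | barking] ≈ 0.905; Pr[intruder | barking, ¬passing raccoon] ≈ 0.953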